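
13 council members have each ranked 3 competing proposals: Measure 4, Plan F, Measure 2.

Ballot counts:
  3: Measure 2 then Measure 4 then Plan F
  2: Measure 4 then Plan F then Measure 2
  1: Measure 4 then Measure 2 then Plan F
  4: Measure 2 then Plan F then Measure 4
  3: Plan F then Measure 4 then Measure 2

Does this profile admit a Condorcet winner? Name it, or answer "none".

Measure 2

Head-to-head results (13 council members):
Measure 4 vs Plan F: 3+2+1 = 6 for Measure 4, 7 for Plan F — Plan F by 7–6.
Measure 4 vs Measure 2: Measure 4 is ranked higher on 2+1+3 = 6 ballots, Measure 2 on 7. Measure 2 wins 7–6.
Plan F vs Measure 2: 2+3 = 5 for Plan F, 8 for Measure 2 — Measure 2 by 8–5.
Measure 2 beats each of Measure 4, Plan F — Measure 2 is the Condorcet winner.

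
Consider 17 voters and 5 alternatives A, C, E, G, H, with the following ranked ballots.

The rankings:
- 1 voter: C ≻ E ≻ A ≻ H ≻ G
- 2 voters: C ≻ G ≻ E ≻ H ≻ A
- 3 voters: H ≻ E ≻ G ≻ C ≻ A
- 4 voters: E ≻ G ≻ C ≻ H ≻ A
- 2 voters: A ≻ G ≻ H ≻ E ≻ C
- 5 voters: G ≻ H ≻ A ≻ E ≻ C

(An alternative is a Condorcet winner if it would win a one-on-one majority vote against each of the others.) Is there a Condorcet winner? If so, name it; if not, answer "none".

Head-to-head results (17 voters):
A vs C: 2+5 = 7 for A, 10 for C — C by 10–7.
A vs E: 7 to 10, E.
A vs G: 3 to 14, G.
A vs H: 1+2 = 3 for A, 14 for H — H by 14–3.
C vs E: 3 to 14, E.
C vs G: C preferred on 1+2 = 3 ballots; G wins 14–3.
C vs H: C is ranked higher on 1+2+4 = 7 ballots, H on 10. H wins 10–7.
E vs G: 1+3+4 = 8 for E, 9 for G — G by 9–8.
E vs H: 7 to 10, H.
G vs H: 2+4+2+5 = 13 for G, 4 for H — G by 13–4.
Only G has no losses; G is the Condorcet winner.

G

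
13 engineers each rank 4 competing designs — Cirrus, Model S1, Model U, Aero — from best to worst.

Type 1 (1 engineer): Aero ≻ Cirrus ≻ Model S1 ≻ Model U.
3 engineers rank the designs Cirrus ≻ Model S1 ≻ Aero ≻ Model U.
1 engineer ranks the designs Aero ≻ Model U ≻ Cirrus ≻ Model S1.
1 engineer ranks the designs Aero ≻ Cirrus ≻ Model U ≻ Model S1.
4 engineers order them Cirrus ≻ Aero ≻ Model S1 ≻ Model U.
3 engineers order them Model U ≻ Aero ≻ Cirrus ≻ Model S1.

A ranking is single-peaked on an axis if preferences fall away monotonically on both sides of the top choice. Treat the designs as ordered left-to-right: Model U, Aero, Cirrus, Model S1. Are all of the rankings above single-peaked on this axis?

Axis positions: Model U=1, Aero=2, Cirrus=3, Model S1=4.
Type 1 (peak Aero at position 2): ranking walks positions 2-3-4-1, expanding outward from the peak — single-peaked.
Type 2 (peak Cirrus at position 3): ranking walks positions 3-4-2-1, expanding outward from the peak — single-peaked.
Type 3 (peak Aero at position 2): ranking walks positions 2-1-3-4, expanding outward from the peak — single-peaked.
Type 4 (peak Aero at position 2): ranking walks positions 2-3-1-4, expanding outward from the peak — single-peaked.
Type 5 (peak Cirrus at position 3): ranking walks positions 3-2-4-1, expanding outward from the peak — single-peaked.
Type 6 (peak Model U at position 1): ranking walks positions 1-2-3-4, expanding outward from the peak — single-peaked.
Every ranking is single-peaked on this axis.

yes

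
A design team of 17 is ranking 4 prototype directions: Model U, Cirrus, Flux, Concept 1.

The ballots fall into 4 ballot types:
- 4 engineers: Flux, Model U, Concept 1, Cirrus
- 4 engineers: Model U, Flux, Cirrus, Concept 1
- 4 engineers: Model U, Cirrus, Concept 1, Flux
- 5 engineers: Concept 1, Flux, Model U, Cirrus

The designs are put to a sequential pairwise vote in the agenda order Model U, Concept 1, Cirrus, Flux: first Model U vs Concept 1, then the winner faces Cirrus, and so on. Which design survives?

Round 1: Model U vs Concept 1 — 12–5, Model U advances.
Round 2: Model U vs Cirrus — 17–0, Model U advances.
Round 3: Model U vs Flux — 8–9, Flux advances.
The agenda winner is Flux.

Flux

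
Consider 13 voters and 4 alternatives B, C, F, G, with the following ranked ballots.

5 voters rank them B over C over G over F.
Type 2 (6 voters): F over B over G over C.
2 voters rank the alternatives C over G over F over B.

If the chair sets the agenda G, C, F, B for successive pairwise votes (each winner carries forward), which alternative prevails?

Round 1: G vs C — 6–7, C advances.
Round 2: C vs F — 7–6, C advances.
Round 3: C vs B — 2–11, B advances.
The agenda winner is B.

B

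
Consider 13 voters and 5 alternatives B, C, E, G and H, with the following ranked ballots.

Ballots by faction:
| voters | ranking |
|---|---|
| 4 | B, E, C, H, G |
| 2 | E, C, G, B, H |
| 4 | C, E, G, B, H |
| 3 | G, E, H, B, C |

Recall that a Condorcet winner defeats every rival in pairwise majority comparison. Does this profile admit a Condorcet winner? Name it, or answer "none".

Pairwise majorities:
B vs C: B is ranked higher on 4+3 = 7 ballots, C on 6. B wins 7–6.
B vs E: 4 to 9, E.
B vs G: 4 for B, 9 for G — G by 9–4.
B vs H: 4+2+4 = 10 for B, 3 for H — B by 10–3.
C vs E: C is ranked higher on 4 ballots, E on 9. E wins 9–4.
C vs G: 4+2+4 = 10 for C, 3 for G — C by 10–3.
C vs H: 10 to 3, C.
E vs G: 4+2+4 = 10 for E, 3 for G — E by 10–3.
E vs H: 13 to 0, E.
G vs H: G is ranked higher on 2+4+3 = 9 ballots, H on 4. G wins 9–4.
Only E has no losses; E is the Condorcet winner.

E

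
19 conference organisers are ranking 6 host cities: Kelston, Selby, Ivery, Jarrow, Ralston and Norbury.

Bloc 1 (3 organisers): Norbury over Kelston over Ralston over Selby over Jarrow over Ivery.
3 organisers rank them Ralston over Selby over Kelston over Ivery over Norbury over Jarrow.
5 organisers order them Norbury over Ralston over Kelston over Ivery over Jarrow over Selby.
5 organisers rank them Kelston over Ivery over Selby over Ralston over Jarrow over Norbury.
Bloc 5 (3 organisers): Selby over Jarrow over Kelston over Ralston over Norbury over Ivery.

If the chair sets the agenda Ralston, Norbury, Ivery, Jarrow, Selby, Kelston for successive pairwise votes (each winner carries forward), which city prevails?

Round 1: Ralston vs Norbury — 11–8, Ralston advances.
Round 2: Ralston vs Ivery — 14–5, Ralston advances.
Round 3: Ralston vs Jarrow — 16–3, Ralston advances.
Round 4: Ralston vs Selby — 11–8, Ralston advances.
Round 5: Ralston vs Kelston — 8–11, Kelston advances.
Kelston survives the agenda.

Kelston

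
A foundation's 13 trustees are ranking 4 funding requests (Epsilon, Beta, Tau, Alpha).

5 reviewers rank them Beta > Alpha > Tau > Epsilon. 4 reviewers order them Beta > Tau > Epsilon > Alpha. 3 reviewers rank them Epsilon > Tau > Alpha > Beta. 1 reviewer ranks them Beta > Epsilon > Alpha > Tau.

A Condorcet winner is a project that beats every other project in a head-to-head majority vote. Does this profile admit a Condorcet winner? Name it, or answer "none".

Beta

Check each pair by majority over 13 ballots:
Epsilon vs Beta: Beta wins 10–3.
Epsilon–Tau: Tau 9–4.
Epsilon vs Alpha: Epsilon, 8–5.
Beta vs Tau: Beta, 10–3.
Beta vs Alpha: Beta, 10–3.
Tau vs Alpha: Tau wins 7–6.
Beta beats each of Epsilon, Tau, Alpha — Beta is the Condorcet winner.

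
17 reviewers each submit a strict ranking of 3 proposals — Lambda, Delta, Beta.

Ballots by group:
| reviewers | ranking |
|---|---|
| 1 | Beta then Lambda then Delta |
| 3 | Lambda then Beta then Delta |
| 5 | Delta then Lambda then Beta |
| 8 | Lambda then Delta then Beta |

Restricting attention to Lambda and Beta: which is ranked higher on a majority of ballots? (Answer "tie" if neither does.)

Ballots ranking Lambda above Beta: 3 + 5 + 8 = 16.
Ballots ranking Beta above Lambda: 17 − 16 = 1.
Lambda wins the head-to-head 16–1.

Lambda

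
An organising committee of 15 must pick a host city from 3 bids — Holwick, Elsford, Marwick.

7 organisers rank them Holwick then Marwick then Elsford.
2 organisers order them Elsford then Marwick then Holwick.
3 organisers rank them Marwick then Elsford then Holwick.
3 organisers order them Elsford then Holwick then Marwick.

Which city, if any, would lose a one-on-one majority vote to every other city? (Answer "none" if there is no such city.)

none

Pairwise majorities:
Holwick vs Elsford: Elsford wins 8–7.
Holwick vs Marwick: Holwick, 10–5.
Elsford vs Marwick: Elsford is ranked higher on 2+3 = 5 ballots, Marwick on 10. Marwick wins 10–5.
Every city wins at least one matchup (Holwick beats Marwick; Elsford beats Holwick; Marwick beats Elsford), so there is no Condorcet loser.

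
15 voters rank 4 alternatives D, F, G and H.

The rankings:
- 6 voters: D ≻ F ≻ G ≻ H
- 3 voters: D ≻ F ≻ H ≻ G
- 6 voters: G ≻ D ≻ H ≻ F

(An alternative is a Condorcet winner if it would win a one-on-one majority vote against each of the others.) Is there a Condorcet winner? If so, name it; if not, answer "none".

Check each pair by majority over 15 ballots:
D–F: D 15–0.
D vs G: 9 to 6, D.
D vs H: D, 15–0.
F vs G: F, 9–6.
F vs H: F wins 9–6.
G vs H: G, 12–3.
Only D has no losses; D is the Condorcet winner.

D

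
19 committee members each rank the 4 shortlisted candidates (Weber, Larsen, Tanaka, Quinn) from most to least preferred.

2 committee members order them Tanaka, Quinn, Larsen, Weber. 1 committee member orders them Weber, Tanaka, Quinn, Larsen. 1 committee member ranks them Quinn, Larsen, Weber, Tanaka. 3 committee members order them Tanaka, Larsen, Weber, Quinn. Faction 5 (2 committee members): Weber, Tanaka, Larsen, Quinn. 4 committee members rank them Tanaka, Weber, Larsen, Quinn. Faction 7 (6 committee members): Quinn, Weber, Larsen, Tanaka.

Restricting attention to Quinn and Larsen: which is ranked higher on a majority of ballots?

Ballots ranking Quinn above Larsen: 2 + 1 + 1 + 6 = 10.
Ballots ranking Larsen above Quinn: 19 − 10 = 9.
Quinn wins the head-to-head 10–9.

Quinn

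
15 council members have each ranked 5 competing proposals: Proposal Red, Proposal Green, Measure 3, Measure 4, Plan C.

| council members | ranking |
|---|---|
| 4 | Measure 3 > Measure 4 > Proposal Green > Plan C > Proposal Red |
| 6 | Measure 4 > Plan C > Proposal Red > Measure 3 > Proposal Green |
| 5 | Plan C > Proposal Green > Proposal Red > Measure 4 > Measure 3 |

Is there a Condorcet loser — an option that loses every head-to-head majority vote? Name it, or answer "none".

Pairwise majorities:
Proposal Red vs Proposal Green: Proposal Green, 9–6.
Proposal Red vs Measure 3: Proposal Red is ranked higher on 6+5 = 11 ballots, Measure 3 on 4. Proposal Red wins 11–4.
Proposal Red vs Measure 4: Measure 4 wins 10–5.
Proposal Red vs Plan C: Proposal Red is ranked higher on 0 ballots, Plan C on 15. Plan C wins 15–0.
Proposal Green vs Measure 3: 5 for Proposal Green, 10 for Measure 3 — Measure 3 by 10–5.
Proposal Green vs Measure 4: Measure 4 wins 10–5.
Proposal Green vs Plan C: Plan C, 11–4.
Measure 3–Measure 4: Measure 4 11–4.
Measure 3–Plan C: Plan C 11–4.
Measure 4 vs Plan C: Measure 4 is ranked higher on 4+6 = 10 ballots, Plan C on 5. Measure 4 wins 10–5.
Every option wins at least one matchup (Proposal Red beats Measure 3; Proposal Green beats Proposal Red; Measure 3 beats Proposal Green; Measure 4 beats Proposal Red; Plan C beats Proposal Red), so there is no Condorcet loser.

none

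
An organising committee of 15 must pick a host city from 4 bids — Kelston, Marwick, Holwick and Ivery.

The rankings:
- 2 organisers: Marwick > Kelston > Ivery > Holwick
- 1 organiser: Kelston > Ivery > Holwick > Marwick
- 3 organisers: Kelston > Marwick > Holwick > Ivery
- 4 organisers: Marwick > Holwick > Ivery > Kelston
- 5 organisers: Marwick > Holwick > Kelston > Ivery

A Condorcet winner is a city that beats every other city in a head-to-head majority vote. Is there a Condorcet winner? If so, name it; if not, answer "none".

Marwick

Pairwise majorities:
Kelston vs Marwick: Marwick wins 11–4.
Kelston–Holwick: Holwick 9–6.
Kelston vs Ivery: Kelston, 11–4.
Marwick–Holwick: Marwick 14–1.
Marwick vs Ivery: Marwick wins 14–1.
Holwick vs Ivery: Holwick, 12–3.
Marwick defeats every rival head-to-head and is the Condorcet winner.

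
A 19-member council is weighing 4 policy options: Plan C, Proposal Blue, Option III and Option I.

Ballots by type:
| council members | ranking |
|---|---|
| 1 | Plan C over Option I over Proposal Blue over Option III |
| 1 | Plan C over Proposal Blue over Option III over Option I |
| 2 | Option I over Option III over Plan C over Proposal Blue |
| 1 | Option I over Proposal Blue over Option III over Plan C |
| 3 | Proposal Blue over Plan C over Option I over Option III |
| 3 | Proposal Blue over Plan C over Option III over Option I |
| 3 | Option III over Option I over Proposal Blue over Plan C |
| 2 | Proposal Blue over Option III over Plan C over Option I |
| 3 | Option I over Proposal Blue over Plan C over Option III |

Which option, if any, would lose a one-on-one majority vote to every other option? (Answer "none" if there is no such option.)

Option III

Pairwise majorities:
Plan C vs Proposal Blue: 4 to 15, Proposal Blue.
Plan C–Option III: Plan C 11–8.
Plan C vs Option I: Plan C, 10–9.
Proposal Blue vs Option III: Proposal Blue, 14–5.
Proposal Blue vs Option I: 1+3+3+2 = 9 for Proposal Blue, 10 for Option I — Option I by 10–9.
Option III–Option I: Option I 10–9.
Only Option III has no wins; Option III is the Condorcet loser.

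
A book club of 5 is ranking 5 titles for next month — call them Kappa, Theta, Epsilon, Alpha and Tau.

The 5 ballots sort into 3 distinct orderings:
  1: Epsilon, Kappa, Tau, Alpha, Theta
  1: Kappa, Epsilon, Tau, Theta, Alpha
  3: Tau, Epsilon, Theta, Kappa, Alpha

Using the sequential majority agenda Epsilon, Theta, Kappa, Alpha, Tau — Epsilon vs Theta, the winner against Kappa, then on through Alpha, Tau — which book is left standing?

Round 1: Epsilon vs Theta — 5–0, Epsilon advances.
Round 2: Epsilon vs Kappa — 4–1, Epsilon advances.
Round 3: Epsilon vs Alpha — 5–0, Epsilon advances.
Round 4: Epsilon vs Tau — 2–3, Tau advances.
The agenda winner is Tau.

Tau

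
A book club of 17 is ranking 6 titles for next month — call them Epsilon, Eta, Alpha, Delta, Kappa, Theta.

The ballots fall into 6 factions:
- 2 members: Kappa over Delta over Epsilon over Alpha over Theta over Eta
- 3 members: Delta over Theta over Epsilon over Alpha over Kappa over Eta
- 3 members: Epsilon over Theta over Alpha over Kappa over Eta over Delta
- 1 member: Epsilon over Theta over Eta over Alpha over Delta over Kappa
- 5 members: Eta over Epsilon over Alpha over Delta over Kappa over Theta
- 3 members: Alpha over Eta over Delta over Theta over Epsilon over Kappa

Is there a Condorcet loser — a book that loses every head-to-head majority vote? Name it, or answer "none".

Kappa

Pairwise majorities:
Epsilon vs Eta: Epsilon is ranked higher on 2+3+3+1 = 9 ballots, Eta on 8. Epsilon wins 9–8.
Epsilon vs Alpha: Epsilon wins 14–3.
Epsilon–Delta: Epsilon 9–8.
Epsilon vs Kappa: Epsilon wins 15–2.
Epsilon vs Theta: Epsilon, 11–6.
Eta–Alpha: Alpha 11–6.
Eta vs Delta: Eta wins 12–5.
Eta vs Kappa: 1+5+3 = 9 for Eta, 8 for Kappa — Eta by 9–8.
Eta vs Theta: Theta wins 9–8.
Alpha vs Delta: 3+1+5+3 = 12 for Alpha, 5 for Delta — Alpha by 12–5.
Alpha vs Kappa: Alpha, 15–2.
Alpha–Theta: Alpha 10–7.
Delta vs Kappa: Delta is ranked higher on 3+1+5+3 = 12 ballots, Kappa on 5. Delta wins 12–5.
Delta–Theta: Delta 13–4.
Kappa vs Theta: 2+5 = 7 for Kappa, 10 for Theta — Theta by 10–7.
Kappa loses to every other book — it is the Condorcet loser.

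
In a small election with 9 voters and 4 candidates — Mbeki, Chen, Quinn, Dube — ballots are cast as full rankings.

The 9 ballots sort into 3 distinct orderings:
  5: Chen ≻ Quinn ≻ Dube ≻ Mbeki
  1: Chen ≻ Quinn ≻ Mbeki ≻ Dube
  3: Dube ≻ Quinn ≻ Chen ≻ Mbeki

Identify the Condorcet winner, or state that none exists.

Chen

Check each pair by majority over 9 ballots:
Mbeki vs Chen: Chen, 9–0.
Mbeki–Quinn: Quinn 9–0.
Mbeki vs Dube: Dube wins 8–1.
Chen vs Quinn: Chen, 6–3.
Chen vs Dube: Chen, 6–3.
Quinn vs Dube: Quinn, 6–3.
Chen defeats every rival head-to-head and is the Condorcet winner.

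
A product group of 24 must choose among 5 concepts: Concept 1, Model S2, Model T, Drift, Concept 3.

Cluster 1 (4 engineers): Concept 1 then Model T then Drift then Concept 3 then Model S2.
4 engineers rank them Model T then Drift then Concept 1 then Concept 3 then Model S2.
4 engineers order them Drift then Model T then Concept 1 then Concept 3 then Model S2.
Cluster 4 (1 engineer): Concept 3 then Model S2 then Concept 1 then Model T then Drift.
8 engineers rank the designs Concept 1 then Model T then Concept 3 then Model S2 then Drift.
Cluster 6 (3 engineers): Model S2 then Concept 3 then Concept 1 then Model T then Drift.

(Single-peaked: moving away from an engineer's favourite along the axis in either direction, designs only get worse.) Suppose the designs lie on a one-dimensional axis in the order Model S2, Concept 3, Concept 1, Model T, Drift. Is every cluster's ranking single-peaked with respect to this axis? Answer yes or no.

yes

Axis positions: Model S2=1, Concept 3=2, Concept 1=3, Model T=4, Drift=5.
Cluster 1 (peak Concept 1 at position 3): ranking walks positions 3-4-5-2-1, expanding outward from the peak — single-peaked.
Cluster 2 (peak Model T at position 4): ranking walks positions 4-5-3-2-1, expanding outward from the peak — single-peaked.
Cluster 3 (peak Drift at position 5): ranking walks positions 5-4-3-2-1, expanding outward from the peak — single-peaked.
Cluster 4 (peak Concept 3 at position 2): ranking walks positions 2-1-3-4-5, expanding outward from the peak — single-peaked.
Cluster 5 (peak Concept 1 at position 3): ranking walks positions 3-4-2-1-5, expanding outward from the peak — single-peaked.
Cluster 6 (peak Model S2 at position 1): ranking walks positions 1-2-3-4-5, expanding outward from the peak — single-peaked.
Every ranking is single-peaked on this axis.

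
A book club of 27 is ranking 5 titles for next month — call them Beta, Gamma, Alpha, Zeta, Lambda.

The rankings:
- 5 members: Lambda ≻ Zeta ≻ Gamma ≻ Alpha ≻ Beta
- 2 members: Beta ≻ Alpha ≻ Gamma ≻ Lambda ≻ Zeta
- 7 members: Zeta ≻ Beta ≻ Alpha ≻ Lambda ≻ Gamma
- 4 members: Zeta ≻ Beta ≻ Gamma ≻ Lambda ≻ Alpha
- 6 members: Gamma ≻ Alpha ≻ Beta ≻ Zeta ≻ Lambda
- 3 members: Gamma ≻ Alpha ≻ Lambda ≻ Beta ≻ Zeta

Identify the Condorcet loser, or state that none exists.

Lambda

Pairwise majorities:
Beta vs Gamma: Gamma, 14–13.
Beta–Alpha: Alpha 14–13.
Beta vs Zeta: Zeta, 16–11.
Beta–Lambda: Beta 19–8.
Gamma vs Alpha: Gamma, 18–9.
Gamma vs Zeta: Zeta, 16–11.
Gamma vs Lambda: 15 to 12, Gamma.
Alpha vs Zeta: Alpha preferred on 2+6+3 = 11 ballots; Zeta wins 16–11.
Alpha vs Lambda: Alpha wins 18–9.
Zeta vs Lambda: Zeta is ranked higher on 7+4+6 = 17 ballots, Lambda on 10. Zeta wins 17–10.
Lambda is beaten in every head-to-head and is the Condorcet loser.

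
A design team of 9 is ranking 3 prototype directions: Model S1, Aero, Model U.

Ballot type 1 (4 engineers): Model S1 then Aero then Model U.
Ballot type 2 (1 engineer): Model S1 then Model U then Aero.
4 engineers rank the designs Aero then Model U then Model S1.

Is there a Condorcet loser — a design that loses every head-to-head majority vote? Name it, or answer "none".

Pairwise majorities:
Model S1 vs Aero: 4+1 = 5 for Model S1, 4 for Aero — Model S1 by 5–4.
Model S1 vs Model U: Model S1 wins 5–4.
Aero vs Model U: Aero, 8–1.
Only Model U has no wins; Model U is the Condorcet loser.

Model U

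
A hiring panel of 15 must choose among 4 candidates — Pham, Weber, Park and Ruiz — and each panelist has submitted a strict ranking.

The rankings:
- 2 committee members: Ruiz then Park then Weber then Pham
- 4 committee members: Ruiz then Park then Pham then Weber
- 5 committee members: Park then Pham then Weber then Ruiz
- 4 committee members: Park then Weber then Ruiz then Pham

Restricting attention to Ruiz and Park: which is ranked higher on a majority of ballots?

Ballots ranking Ruiz above Park: 2 + 4 = 6.
Ballots ranking Park above Ruiz: 15 − 6 = 9.
Park wins the head-to-head 9–6.

Park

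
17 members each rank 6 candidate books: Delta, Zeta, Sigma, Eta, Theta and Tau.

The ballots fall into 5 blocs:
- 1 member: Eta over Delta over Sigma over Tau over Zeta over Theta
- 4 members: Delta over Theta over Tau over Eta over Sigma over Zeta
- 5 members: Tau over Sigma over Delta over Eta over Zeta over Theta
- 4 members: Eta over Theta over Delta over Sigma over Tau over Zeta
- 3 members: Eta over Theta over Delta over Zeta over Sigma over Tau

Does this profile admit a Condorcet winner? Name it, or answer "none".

Check each pair by majority over 17 ballots:
Delta–Zeta: Delta 17–0.
Delta vs Sigma: 12 to 5, Delta.
Delta vs Eta: Delta, 9–8.
Delta–Theta: Delta 10–7.
Delta–Tau: Delta 12–5.
Zeta vs Sigma: 3 for Zeta, 14 for Sigma — Sigma by 14–3.
Zeta vs Eta: Eta, 17–0.
Zeta vs Theta: Zeta preferred on 1+5 = 6 ballots; Theta wins 11–6.
Zeta vs Tau: Tau wins 14–3.
Sigma vs Eta: Sigma is ranked higher on 5 ballots, Eta on 12. Eta wins 12–5.
Sigma–Theta: Theta 11–6.
Sigma–Tau: Tau 9–8.
Eta vs Theta: Eta is ranked higher on 1+5+4+3 = 13 ballots, Theta on 4. Eta wins 13–4.
Eta–Tau: Tau 9–8.
Theta vs Tau: Theta is ranked higher on 4+4+3 = 11 ballots, Tau on 6. Theta wins 11–6.
Delta wins every pairwise contest, so Delta is the Condorcet winner.

Delta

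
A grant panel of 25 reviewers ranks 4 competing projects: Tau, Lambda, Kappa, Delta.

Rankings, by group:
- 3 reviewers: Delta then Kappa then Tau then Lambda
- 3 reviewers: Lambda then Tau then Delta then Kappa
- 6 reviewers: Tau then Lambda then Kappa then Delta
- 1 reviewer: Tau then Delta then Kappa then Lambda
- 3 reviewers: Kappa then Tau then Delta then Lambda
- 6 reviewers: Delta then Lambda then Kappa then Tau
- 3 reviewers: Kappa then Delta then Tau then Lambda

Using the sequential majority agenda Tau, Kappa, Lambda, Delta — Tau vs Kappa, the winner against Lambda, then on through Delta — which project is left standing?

Round 1: Tau vs Kappa — 10–15, Kappa advances.
Round 2: Kappa vs Lambda — 10–15, Lambda advances.
Round 3: Lambda vs Delta — 9–16, Delta advances.
The agenda winner is Delta.

Delta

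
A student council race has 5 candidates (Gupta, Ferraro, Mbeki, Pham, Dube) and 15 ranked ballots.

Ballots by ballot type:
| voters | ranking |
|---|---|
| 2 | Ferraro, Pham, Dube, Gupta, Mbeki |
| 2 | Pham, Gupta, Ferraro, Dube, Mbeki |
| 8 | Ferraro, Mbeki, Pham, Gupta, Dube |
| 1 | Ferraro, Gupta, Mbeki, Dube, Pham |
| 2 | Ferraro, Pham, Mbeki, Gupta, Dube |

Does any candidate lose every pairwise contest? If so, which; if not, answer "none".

Dube

Pairwise majorities:
Gupta vs Ferraro: 2 to 13, Ferraro.
Gupta vs Mbeki: Mbeki, 10–5.
Gupta vs Pham: Pham, 14–1.
Gupta vs Dube: Gupta is ranked higher on 2+8+1+2 = 13 ballots, Dube on 2. Gupta wins 13–2.
Ferraro vs Mbeki: 15 to 0, Ferraro.
Ferraro vs Pham: Ferraro is ranked higher on 2+8+1+2 = 13 ballots, Pham on 2. Ferraro wins 13–2.
Ferraro vs Dube: Ferraro preferred on 2+2+8+1+2 = 15 ballots; Ferraro wins 15–0.
Mbeki vs Pham: Mbeki wins 9–6.
Mbeki–Dube: Mbeki 11–4.
Pham vs Dube: 14 to 1, Pham.
Dube loses to every other candidate — it is the Condorcet loser.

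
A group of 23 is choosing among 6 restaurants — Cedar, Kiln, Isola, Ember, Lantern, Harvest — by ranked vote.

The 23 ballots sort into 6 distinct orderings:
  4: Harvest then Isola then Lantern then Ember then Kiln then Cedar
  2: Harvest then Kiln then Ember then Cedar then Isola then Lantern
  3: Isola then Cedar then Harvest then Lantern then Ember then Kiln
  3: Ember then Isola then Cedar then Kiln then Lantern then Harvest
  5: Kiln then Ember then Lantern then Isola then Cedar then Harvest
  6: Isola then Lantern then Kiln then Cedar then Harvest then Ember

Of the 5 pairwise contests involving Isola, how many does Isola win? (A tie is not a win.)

5

Isola against each rival (23 friends):
Isola vs Cedar: 21 to 2, Isola.
Isola vs Kiln: Isola is ranked higher on 4+3+3+6 = 16 ballots, Kiln on 7. Isola wins 16–7.
Isola vs Ember: 4+3+6 = 13 for Isola, 10 for Ember — Isola by 13–10.
Isola vs Lantern: Isola, 18–5.
Isola vs Harvest: 3+3+5+6 = 17 for Isola, 6 for Harvest — Isola by 17–6.
Isola beats Cedar, Kiln, Ember, Lantern, Harvest — 5 pairwise wins.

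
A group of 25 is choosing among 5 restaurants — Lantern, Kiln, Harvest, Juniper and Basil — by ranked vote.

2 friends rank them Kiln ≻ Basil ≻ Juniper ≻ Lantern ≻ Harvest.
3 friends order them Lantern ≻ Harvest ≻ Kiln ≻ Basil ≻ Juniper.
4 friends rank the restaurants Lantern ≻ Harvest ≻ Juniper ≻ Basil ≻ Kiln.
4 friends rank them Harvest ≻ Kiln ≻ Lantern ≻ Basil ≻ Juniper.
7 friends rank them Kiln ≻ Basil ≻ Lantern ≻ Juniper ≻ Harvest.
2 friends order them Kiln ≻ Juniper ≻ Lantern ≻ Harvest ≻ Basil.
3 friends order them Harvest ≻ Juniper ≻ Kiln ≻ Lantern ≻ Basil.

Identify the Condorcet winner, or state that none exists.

none

Pairwise majorities:
Lantern vs Kiln: 3+4 = 7 for Lantern, 18 for Kiln — Kiln by 18–7.
Lantern vs Harvest: Lantern preferred on 2+3+4+7+2 = 18 ballots; Lantern wins 18–7.
Lantern–Juniper: Lantern 18–7.
Lantern vs Basil: 16 to 9, Lantern.
Kiln vs Harvest: 11 to 14, Harvest.
Kiln vs Juniper: 18 to 7, Kiln.
Kiln vs Basil: 2+3+4+7+2+3 = 21 for Kiln, 4 for Basil — Kiln by 21–4.
Harvest vs Juniper: Harvest preferred on 3+4+4+3 = 14 ballots; Harvest wins 14–11.
Harvest vs Basil: Harvest wins 16–9.
Juniper vs Basil: Juniper preferred on 4+2+3 = 9 ballots; Basil wins 16–9.
Each restaurant drops at least one matchup (Lantern loses to Kiln; Kiln loses to Harvest; Harvest loses to Lantern; Juniper loses to Lantern; Basil loses to Lantern); the cycle Lantern > Harvest > Kiln > Lantern rules out a Condorcet winner.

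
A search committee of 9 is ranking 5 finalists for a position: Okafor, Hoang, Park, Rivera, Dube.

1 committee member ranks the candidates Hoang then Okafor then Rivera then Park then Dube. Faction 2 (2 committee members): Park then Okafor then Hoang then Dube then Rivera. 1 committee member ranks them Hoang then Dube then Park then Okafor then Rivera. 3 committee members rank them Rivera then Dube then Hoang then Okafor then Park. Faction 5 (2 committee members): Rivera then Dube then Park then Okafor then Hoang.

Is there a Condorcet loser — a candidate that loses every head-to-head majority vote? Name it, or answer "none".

Head-to-head results (9 committee members):
Okafor vs Hoang: Okafor is ranked higher on 2+2 = 4 ballots, Hoang on 5. Hoang wins 5–4.
Okafor vs Park: Park, 5–4.
Okafor–Rivera: Rivera 5–4.
Okafor vs Dube: Okafor preferred on 1+2 = 3 ballots; Dube wins 6–3.
Hoang vs Park: Hoang wins 5–4.
Hoang vs Rivera: Rivera, 5–4.
Hoang vs Dube: 4 to 5, Dube.
Park vs Rivera: Rivera, 6–3.
Park–Dube: Dube 6–3.
Rivera vs Dube: Rivera preferred on 1+3+2 = 6 ballots; Rivera wins 6–3.
Okafor loses to every other candidate — it is the Condorcet loser.

Okafor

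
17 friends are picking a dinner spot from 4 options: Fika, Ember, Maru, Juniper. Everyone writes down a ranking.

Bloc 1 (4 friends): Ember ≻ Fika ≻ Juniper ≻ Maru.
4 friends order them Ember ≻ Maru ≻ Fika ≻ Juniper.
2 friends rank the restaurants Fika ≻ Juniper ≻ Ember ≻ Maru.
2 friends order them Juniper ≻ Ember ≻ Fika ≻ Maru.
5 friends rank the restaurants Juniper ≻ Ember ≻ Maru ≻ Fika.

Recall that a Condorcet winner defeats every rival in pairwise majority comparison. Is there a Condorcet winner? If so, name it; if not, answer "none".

Head-to-head results (17 friends):
Fika vs Ember: Ember wins 15–2.
Fika vs Maru: Maru wins 9–8.
Fika vs Juniper: Fika, 10–7.
Ember–Maru: Ember 17–0.
Ember vs Juniper: Ember is ranked higher on 4+4 = 8 ballots, Juniper on 9. Juniper wins 9–8.
Maru vs Juniper: 4 to 13, Juniper.
Each restaurant drops at least one matchup (Fika loses to Ember; Ember loses to Juniper; Maru loses to Ember; Juniper loses to Fika); the cycle Fika → Juniper → Ember → Fika rules out a Condorcet winner.

none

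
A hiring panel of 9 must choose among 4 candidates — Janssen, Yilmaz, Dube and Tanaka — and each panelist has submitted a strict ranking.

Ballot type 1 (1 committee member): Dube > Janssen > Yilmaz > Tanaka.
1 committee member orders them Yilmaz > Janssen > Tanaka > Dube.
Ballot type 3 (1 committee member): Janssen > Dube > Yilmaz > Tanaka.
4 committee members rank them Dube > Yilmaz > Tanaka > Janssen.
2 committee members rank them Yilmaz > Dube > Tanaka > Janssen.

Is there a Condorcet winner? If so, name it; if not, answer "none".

Head-to-head results (9 committee members):
Janssen vs Yilmaz: 2 to 7, Yilmaz.
Janssen vs Dube: 2 to 7, Dube.
Janssen vs Tanaka: 1+1+1 = 3 for Janssen, 6 for Tanaka — Tanaka by 6–3.
Yilmaz vs Dube: 3 to 6, Dube.
Yilmaz vs Tanaka: Yilmaz is ranked higher on 1+1+1+4+2 = 9 ballots, Tanaka on 0. Yilmaz wins 9–0.
Dube vs Tanaka: Dube is ranked higher on 1+1+4+2 = 8 ballots, Tanaka on 1. Dube wins 8–1.
Only Dube has no losses; Dube is the Condorcet winner.

Dube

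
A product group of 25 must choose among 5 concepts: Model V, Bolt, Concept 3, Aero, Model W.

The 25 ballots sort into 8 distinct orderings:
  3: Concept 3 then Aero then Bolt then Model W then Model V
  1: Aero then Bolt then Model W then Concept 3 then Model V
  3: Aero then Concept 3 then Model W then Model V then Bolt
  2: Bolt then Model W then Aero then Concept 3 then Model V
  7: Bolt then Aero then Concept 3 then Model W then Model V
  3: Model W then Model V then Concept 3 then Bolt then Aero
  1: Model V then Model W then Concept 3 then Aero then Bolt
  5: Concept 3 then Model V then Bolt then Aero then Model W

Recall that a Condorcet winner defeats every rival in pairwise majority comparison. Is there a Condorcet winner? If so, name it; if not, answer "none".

Pairwise majorities:
Model V vs Bolt: Bolt wins 13–12.
Model V–Concept 3: Concept 3 21–4.
Model V vs Aero: Aero, 16–9.
Model V vs Model W: Model W, 19–6.
Bolt vs Concept 3: Concept 3 wins 15–10.
Bolt–Aero: Bolt 17–8.
Bolt–Model W: Bolt 18–7.
Concept 3–Aero: Aero 13–12.
Concept 3 vs Model W: Concept 3, 18–7.
Aero vs Model W: Aero, 19–6.
Every design loses at least once (Model V loses to Bolt; Bolt loses to Concept 3; Concept 3 loses to Aero; Aero loses to Bolt; Model W loses to Bolt). The majority relation contains the cycle Bolt beats Aero beats Concept 3 beats Bolt, so there is no Condorcet winner.

none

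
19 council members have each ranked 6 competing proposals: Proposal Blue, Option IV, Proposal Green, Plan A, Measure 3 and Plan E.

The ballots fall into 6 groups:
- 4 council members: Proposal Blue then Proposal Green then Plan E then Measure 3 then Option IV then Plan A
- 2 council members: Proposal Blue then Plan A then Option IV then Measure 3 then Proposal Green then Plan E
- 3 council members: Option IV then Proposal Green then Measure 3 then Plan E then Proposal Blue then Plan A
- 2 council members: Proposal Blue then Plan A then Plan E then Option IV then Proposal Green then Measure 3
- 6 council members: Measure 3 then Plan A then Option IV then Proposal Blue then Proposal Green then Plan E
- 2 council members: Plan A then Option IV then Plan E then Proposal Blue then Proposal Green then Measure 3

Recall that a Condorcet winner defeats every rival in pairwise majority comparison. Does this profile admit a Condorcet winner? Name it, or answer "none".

Head-to-head results (19 council members):
Proposal Blue vs Option IV: Option IV wins 11–8.
Proposal Blue–Proposal Green: Proposal Blue 16–3.
Proposal Blue vs Plan A: Proposal Blue wins 11–8.
Proposal Blue vs Measure 3: Proposal Blue, 10–9.
Proposal Blue–Plan E: Proposal Blue 14–5.
Option IV–Proposal Green: Option IV 15–4.
Option IV vs Plan A: Plan A, 12–7.
Option IV–Measure 3: Measure 3 10–9.
Option IV vs Plan E: Option IV, 13–6.
Proposal Green–Plan A: Plan A 12–7.
Proposal Green vs Measure 3: Proposal Green, 11–8.
Proposal Green vs Plan E: Proposal Green, 15–4.
Plan A–Measure 3: Measure 3 13–6.
Plan A–Plan E: Plan A 12–7.
Measure 3–Plan E: Measure 3 11–8.
No option is unbeaten: Proposal Blue loses to Option IV; Option IV loses to Plan A; Proposal Green loses to Proposal Blue; Plan A loses to Proposal Blue; Measure 3 loses to Proposal Blue; Plan E loses to Proposal Blue. In particular Proposal Blue → Plan A → Option IV → Proposal Blue is a majority cycle — no Condorcet winner exists.

none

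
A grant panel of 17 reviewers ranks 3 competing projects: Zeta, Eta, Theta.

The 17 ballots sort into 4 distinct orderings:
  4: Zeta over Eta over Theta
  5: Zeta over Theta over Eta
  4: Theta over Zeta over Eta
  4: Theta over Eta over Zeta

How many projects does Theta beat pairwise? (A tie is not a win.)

Theta against each rival (17 reviewers):
Theta vs Zeta: Zeta wins 9–8.
Theta vs Eta: 13 to 4, Theta.
Theta beats Eta; loses to Zeta — 1 pairwise win.

1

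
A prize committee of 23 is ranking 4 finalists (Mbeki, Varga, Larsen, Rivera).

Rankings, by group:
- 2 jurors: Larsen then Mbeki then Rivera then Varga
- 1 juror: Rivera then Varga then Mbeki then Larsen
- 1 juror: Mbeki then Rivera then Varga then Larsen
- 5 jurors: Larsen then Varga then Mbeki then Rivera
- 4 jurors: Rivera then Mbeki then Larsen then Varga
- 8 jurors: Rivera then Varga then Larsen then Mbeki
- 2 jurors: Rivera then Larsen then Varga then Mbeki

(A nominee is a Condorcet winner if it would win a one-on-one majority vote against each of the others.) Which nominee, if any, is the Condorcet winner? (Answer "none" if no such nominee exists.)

Check each pair by majority over 23 ballots:
Mbeki vs Varga: Mbeki is ranked higher on 2+1+4 = 7 ballots, Varga on 16. Varga wins 16–7.
Mbeki vs Larsen: 1+1+4 = 6 for Mbeki, 17 for Larsen — Larsen by 17–6.
Mbeki vs Rivera: 2+1+5 = 8 for Mbeki, 15 for Rivera — Rivera by 15–8.
Varga vs Larsen: Varga preferred on 1+1+8 = 10 ballots; Larsen wins 13–10.
Varga vs Rivera: 5 for Varga, 18 for Rivera — Rivera by 18–5.
Larsen vs Rivera: 2+5 = 7 for Larsen, 16 for Rivera — Rivera by 16–7.
Rivera beats each of Mbeki, Varga, Larsen — Rivera is the Condorcet winner.

Rivera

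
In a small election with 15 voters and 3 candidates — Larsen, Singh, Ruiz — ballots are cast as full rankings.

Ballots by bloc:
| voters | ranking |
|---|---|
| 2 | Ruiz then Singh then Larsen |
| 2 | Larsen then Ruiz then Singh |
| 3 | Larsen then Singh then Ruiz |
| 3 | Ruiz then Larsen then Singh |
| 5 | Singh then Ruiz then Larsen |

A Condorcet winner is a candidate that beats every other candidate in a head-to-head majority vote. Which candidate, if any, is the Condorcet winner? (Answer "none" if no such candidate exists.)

none

Check each pair by majority over 15 ballots:
Larsen vs Singh: Larsen wins 8–7.
Larsen vs Ruiz: Larsen is ranked higher on 2+3 = 5 ballots, Ruiz on 10. Ruiz wins 10–5.
Singh vs Ruiz: Singh preferred on 3+5 = 8 ballots; Singh wins 8–7.
Each candidate drops at least one matchup (Larsen loses to Ruiz; Singh loses to Larsen; Ruiz loses to Singh); the cycle Larsen beats Singh beats Ruiz beats Larsen rules out a Condorcet winner.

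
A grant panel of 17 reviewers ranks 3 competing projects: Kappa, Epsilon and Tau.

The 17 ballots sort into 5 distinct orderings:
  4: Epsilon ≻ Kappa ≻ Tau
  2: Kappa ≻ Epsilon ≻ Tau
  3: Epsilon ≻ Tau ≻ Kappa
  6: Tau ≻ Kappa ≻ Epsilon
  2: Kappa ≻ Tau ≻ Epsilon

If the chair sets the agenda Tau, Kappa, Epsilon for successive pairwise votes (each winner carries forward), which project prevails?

Epsilon

Round 1: Tau vs Kappa — 9–8, Tau advances.
Round 2: Tau vs Epsilon — 8–9, Epsilon advances.
Epsilon survives the agenda.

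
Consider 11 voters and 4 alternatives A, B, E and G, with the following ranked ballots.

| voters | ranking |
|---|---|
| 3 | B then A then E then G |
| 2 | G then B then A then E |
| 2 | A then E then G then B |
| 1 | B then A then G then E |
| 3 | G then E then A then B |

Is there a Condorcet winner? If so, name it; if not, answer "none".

Pairwise majorities:
A vs B: A is ranked higher on 2+3 = 5 ballots, B on 6. B wins 6–5.
A vs E: 3+2+2+1 = 8 for A, 3 for E — A by 8–3.
A vs G: 6 to 5, A.
B vs E: B is ranked higher on 3+2+1 = 6 ballots, E on 5. B wins 6–5.
B vs G: 4 to 7, G.
E vs G: 5 to 6, G.
No alternative is unbeaten: A loses to B; B loses to G; E loses to A; G loses to A. In particular A beats G beats B beats A is a majority cycle — no Condorcet winner exists.

none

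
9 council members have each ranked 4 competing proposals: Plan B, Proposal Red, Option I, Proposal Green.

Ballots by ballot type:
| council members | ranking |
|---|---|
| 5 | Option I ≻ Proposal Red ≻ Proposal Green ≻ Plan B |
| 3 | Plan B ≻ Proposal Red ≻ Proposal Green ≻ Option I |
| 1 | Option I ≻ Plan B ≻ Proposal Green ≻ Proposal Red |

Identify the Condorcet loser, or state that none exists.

Head-to-head results (9 council members):
Plan B vs Proposal Red: Proposal Red wins 5–4.
Plan B vs Option I: 3 for Plan B, 6 for Option I — Option I by 6–3.
Plan B vs Proposal Green: 3+1 = 4 for Plan B, 5 for Proposal Green — Proposal Green by 5–4.
Proposal Red vs Option I: Option I wins 6–3.
Proposal Red vs Proposal Green: Proposal Red, 8–1.
Option I vs Proposal Green: Option I preferred on 5+1 = 6 ballots; Option I wins 6–3.
Plan B is beaten in every head-to-head and is the Condorcet loser.

Plan B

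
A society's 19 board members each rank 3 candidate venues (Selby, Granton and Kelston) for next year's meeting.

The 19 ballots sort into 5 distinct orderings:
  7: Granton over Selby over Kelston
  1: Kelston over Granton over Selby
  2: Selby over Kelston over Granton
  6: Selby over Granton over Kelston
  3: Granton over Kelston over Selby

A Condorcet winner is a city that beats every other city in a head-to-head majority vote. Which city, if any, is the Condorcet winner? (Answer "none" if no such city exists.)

Head-to-head results (19 organisers):
Selby–Granton: Granton 11–8.
Selby–Kelston: Selby 15–4.
Granton–Kelston: Granton 16–3.
Granton defeats every rival head-to-head and is the Condorcet winner.

Granton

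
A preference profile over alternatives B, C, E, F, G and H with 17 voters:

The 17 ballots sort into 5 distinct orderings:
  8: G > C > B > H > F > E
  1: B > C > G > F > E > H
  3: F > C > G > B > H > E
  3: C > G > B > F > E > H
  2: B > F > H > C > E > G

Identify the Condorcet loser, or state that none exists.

Pairwise majorities:
B vs C: C wins 14–3.
B vs E: 8+1+3+3+2 = 17 for B, 0 for E — B by 17–0.
B vs F: B, 14–3.
B vs G: 1+2 = 3 for B, 14 for G — G by 14–3.
B vs H: 17 to 0, B.
C–E: C 17–0.
C vs F: 12 to 5, C.
C vs G: C preferred on 1+3+3+2 = 9 ballots; C wins 9–8.
C vs H: C preferred on 8+1+3+3 = 15 ballots; C wins 15–2.
E–F: F 17–0.
E vs G: G, 15–2.
E vs H: H wins 13–4.
F vs G: F preferred on 3+2 = 5 ballots; G wins 12–5.
F vs H: F, 9–8.
G vs H: G preferred on 8+1+3+3 = 15 ballots; G wins 15–2.
E loses to every other alternative — it is the Condorcet loser.

E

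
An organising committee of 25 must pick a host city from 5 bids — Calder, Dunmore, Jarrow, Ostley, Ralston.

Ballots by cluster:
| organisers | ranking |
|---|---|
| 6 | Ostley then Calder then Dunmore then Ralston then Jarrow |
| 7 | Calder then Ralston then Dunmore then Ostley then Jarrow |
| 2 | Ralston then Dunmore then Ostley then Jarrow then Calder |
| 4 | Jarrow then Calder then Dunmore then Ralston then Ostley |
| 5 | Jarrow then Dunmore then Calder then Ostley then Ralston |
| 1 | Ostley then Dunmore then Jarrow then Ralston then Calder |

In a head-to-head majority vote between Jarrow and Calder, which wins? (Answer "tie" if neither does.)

Calder

Ballots ranking Jarrow above Calder: 2 + 4 + 5 + 1 = 12.
Ballots ranking Calder above Jarrow: 25 − 12 = 13.
Calder wins the head-to-head 13–12.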